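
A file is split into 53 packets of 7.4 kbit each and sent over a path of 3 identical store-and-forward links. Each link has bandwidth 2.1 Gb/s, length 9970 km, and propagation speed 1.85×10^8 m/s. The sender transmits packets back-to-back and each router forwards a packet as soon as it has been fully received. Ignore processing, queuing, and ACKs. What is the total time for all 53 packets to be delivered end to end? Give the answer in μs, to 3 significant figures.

Per-hop transmission t_tx = L/R = 7400/2100000000 = 3.52381 μs.
Per-hop propagation t_prop = 9970000/185000000 = 53891.9 μs.
Pipeline fill: first packet needs 3·t_tx to clear all hops; remaining 52 packets each add one t_tx.
Total = (3+53-1)·t_tx + 3·t_prop = 55·3.52381 + 3·53891.9 = 162000 μs.

162000 μs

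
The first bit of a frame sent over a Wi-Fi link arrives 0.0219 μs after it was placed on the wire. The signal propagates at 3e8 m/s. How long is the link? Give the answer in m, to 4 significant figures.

d = s × t_prop = 300000000 × 2.19e-08 = 6.570 m.

6.570 m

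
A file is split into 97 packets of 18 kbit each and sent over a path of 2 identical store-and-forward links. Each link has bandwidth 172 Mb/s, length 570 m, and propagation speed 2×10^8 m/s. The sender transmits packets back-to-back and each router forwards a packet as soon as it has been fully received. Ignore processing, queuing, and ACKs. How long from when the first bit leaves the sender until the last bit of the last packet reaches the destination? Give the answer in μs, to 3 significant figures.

10300 μs

Per-hop transmission t_tx = L/R = 18000/172000000 = 104.651 μs.
Per-hop propagation t_prop = 570/200000000 = 2.85 μs.
Pipeline fill: first packet needs 2·t_tx to clear all hops; remaining 96 packets each add one t_tx.
Total = (2+97-1)·t_tx + 2·t_prop = 98·104.651 + 2·2.85 = 10300 μs.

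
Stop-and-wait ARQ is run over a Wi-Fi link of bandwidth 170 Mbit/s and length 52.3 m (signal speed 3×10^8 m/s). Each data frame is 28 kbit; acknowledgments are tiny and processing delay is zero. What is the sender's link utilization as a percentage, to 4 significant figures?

99.79 %

t_tx = L/R = 28000/170000000 = 0.000164706 s.
t_prop = 52.3/300000000 = 1.74333e-07 s; RTT = 3.48667e-07 s.
Cycle = t_tx + RTT = 0.000165055 s.
Utilization = t_tx / cycle = 0.000164706/0.000165055 = 99.79 %.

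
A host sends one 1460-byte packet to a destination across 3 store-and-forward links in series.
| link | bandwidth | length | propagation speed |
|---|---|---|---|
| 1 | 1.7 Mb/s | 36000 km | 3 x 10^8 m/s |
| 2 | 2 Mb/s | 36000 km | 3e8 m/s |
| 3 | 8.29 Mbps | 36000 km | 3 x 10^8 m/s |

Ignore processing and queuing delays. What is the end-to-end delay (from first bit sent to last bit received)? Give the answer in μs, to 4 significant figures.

374100 μs

L = 1460 × 8 = 11680 bits.
Transmission delays (L/R per hop): 6870.59, 5840, 1408.93 μs; sum = 14119.5 μs.
Propagation delays (d/s per hop): 120000, 120000, 120000 μs; sum = 360000 μs.
End-to-end = 374100 μs.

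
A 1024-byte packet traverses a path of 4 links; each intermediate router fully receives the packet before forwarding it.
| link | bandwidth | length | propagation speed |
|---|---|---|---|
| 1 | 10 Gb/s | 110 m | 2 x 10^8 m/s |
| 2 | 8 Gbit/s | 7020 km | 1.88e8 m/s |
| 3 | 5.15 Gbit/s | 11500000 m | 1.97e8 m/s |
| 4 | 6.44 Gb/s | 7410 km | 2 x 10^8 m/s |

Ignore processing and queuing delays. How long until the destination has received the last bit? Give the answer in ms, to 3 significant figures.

133 ms

L = 1024 × 8 = 8192 bits.
Transmission delays (L/R per hop): 0.0008192, 0.001024, 0.00159068, 0.00127205 ms; sum = 0.00470593 ms.
Propagation delays (d/s per hop): 0.00055, 37.3404, 58.3756, 37.05 ms; sum = 132.767 ms.
End-to-end = 133 ms.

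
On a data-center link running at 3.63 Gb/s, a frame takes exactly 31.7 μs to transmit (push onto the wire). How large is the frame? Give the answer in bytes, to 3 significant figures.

14400 bytes

L = R × t_tx = 3630000000 b/s × 3.17e-05 s = 115071 bits.
In bytes: 115071 / 8 = 14400 bytes.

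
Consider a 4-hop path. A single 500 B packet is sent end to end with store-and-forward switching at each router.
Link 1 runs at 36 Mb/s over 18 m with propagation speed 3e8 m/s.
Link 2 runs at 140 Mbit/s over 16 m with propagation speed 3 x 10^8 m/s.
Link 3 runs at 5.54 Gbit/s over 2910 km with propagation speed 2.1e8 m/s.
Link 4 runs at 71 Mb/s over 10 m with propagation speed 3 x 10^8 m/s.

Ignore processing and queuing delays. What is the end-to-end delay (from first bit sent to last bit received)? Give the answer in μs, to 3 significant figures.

14100 μs

L = 500 × 8 = 4000 bits.
Transmission delays (L/R per hop): 111.111, 28.5714, 0.722022, 56.338 μs; sum = 196.743 μs.
Propagation delays (d/s per hop): 0.06, 0.0533333, 13857.1, 0.0333333 μs; sum = 13857.3 μs.
End-to-end = 14100 μs.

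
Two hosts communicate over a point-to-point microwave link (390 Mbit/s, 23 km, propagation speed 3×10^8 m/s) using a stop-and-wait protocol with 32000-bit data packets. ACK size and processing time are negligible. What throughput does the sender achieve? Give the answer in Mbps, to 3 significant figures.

t_tx = L/R = 32000/390000000 = 8.20513e-05 s.
t_prop = 23000/300000000 = 7.66667e-05 s; RTT = 0.000153333 s.
Cycle = t_tx + RTT = 0.000235385 s.
Throughput = L / cycle = 32000 / 0.000235385 = 136 Mbps.

136 Mbps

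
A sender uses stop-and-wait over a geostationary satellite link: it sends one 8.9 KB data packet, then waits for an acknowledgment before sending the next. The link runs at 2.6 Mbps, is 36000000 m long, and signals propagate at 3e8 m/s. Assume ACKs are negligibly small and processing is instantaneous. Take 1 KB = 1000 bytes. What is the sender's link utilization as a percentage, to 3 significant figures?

10.2 %

t_tx = L/R = 71200/2600000 = 0.0273846 s.
t_prop = 36000000/300000000 = 0.12 s; RTT = 0.24 s.
Cycle = t_tx + RTT = 0.267385 s.
Utilization = t_tx / cycle = 0.0273846/0.267385 = 10.2 %.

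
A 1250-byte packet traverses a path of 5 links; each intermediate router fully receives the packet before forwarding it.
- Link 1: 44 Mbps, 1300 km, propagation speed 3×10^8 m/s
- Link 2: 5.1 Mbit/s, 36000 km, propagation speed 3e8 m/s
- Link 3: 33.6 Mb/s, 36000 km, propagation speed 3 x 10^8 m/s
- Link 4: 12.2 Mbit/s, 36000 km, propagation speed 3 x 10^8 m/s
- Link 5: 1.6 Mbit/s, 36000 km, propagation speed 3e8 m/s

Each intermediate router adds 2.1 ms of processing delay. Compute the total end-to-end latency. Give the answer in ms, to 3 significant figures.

502 ms

L = 1250 × 8 = 10000 bits.
Transmission delays (L/R per hop): 0.227273, 1.96078, 0.297619, 0.819672, 6.25 ms; sum = 9.55535 ms.
Propagation delays (d/s per hop): 4.33333, 120, 120, 120, 120 ms; sum = 484.333 ms.
Processing at 4 router(s): 4 × 2.1 ms = 8.4 ms.
End-to-end = 502 ms.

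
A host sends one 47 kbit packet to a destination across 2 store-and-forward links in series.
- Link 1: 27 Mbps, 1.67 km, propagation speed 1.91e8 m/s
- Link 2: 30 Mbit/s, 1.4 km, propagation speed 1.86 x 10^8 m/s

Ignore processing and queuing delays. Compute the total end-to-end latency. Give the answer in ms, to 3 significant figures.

L = 47000 bits.
Transmission delays (L/R per hop): 1.74074, 1.56667 ms; sum = 3.30741 ms.
Propagation delays (d/s per hop): 0.00874346, 0.00752688 ms; sum = 0.0162703 ms.
End-to-end = 3.32 ms.

3.32 ms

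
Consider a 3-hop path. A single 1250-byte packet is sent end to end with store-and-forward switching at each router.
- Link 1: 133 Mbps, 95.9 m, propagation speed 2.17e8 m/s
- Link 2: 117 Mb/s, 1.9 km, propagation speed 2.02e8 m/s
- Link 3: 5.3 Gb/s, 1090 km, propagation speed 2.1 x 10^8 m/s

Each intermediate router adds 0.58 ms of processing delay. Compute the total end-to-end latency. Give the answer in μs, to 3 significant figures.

6520 μs

L = 1250 × 8 = 10000 bits.
Transmission delays (L/R per hop): 75.188, 85.4701, 1.88679 μs; sum = 162.545 μs.
Propagation delays (d/s per hop): 0.441935, 9.40594, 5190.48 μs; sum = 5200.32 μs.
Processing at 2 router(s): 2 × 0.58 ms = 1160 μs.
End-to-end = 6520 μs.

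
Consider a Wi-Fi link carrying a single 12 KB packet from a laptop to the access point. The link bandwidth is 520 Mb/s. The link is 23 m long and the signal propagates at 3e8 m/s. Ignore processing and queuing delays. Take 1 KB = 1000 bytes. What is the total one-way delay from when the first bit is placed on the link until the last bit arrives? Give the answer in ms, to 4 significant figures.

0.1847 ms

L = 96000 bits.
Transmission delay = L/R = 96000 / 520000000 = 0.184615 ms.
Propagation delay = d/s = 23 m / 300000000 m/s = 7.66667e-05 ms.
Total = 0.1847 ms.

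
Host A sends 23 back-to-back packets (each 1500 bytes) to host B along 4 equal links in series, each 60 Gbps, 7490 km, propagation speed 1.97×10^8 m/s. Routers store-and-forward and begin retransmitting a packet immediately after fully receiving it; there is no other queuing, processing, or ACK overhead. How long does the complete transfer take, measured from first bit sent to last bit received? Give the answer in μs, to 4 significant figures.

152100 μs

Per-hop transmission t_tx = L/R = 12000/60000000000 = 0.2 μs.
Per-hop propagation t_prop = 7490000/197000000 = 38020.3 μs.
Pipeline fill: first packet needs 4·t_tx to clear all hops; remaining 22 packets each add one t_tx.
Total = (4+23-1)·t_tx + 4·t_prop = 26·0.2 + 4·38020.3 = 152100 μs.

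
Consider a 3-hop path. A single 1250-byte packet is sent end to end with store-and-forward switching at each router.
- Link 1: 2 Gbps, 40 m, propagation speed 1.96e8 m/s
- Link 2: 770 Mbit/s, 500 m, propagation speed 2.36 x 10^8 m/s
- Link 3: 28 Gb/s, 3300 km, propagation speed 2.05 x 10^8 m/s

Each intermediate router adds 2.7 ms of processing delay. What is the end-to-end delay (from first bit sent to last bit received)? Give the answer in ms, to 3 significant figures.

L = 1250 × 8 = 10000 bits.
Transmission delays (L/R per hop): 0.005, 0.012987, 0.000357143 ms; sum = 0.0183442 ms.
Propagation delays (d/s per hop): 0.000204082, 0.00211864, 16.0976 ms; sum = 16.0999 ms.
Processing at 2 router(s): 2 × 2.7 ms = 5.4 ms.
End-to-end = 21.5 ms.

21.5 ms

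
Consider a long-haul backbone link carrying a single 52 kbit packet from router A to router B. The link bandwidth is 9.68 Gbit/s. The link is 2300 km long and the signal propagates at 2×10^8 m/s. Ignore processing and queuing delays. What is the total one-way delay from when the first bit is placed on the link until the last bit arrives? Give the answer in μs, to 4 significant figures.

11510 μs

L = 52000 bits.
Transmission delay = L/R = 52000 / 9680000000 = 5.3719 μs.
Propagation delay = d/s = 2300000 m / 200000000 m/s = 11500 μs.
Total = 11510 μs.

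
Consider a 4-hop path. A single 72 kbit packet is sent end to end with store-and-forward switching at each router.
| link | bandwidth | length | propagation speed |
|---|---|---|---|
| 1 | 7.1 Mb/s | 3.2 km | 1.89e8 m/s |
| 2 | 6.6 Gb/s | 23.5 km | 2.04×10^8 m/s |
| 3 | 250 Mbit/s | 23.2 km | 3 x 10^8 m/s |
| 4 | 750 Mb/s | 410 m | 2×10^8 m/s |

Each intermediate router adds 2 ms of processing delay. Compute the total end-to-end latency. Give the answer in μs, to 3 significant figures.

16700 μs

L = 72000 bits.
Transmission delays (L/R per hop): 10140.8, 10.9091, 288, 96 μs; sum = 10535.8 μs.
Propagation delays (d/s per hop): 16.9312, 115.196, 77.3333, 2.05 μs; sum = 211.511 μs.
Processing at 3 router(s): 3 × 2 ms = 6000 μs.
End-to-end = 16700 μs.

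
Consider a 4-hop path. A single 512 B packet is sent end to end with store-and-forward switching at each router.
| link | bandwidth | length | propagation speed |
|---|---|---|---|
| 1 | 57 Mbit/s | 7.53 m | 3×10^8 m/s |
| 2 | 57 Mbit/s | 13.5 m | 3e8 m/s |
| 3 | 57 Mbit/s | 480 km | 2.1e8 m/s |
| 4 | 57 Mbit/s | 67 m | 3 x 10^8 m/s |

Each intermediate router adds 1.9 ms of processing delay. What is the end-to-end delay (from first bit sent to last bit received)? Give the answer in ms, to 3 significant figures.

8.27 ms

L = 512 × 8 = 4096 bits.
Transmission delay per hop = L/R = 4096/57000000 = 0.0718596 ms; 4 hops → 0.287439 ms.
Propagation delays (d/s per hop): 2.51e-05, 4.5e-05, 2.28571, 0.000223333 ms; sum = 2.28601 ms.
Processing at 3 router(s): 3 × 1.9 ms = 5.7 ms.
End-to-end = 8.27 ms.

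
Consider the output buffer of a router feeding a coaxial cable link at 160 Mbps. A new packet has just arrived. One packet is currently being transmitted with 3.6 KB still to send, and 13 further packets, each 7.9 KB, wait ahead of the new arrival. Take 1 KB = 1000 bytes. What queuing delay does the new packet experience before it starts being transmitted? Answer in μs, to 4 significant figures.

5315 μs

Each queued packet: L/R = 63200/160000000 = 395 μs.
13 queued → 5135 μs.
Plus remaining 28800 bits of current packet: 180 μs.
Queuing delay = 5315 μs.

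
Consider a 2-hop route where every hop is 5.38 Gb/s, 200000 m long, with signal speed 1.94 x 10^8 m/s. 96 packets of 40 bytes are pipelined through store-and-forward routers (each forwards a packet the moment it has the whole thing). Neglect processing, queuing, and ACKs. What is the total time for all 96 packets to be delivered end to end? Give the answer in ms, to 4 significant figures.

2.068 ms

Per-hop transmission t_tx = L/R = 320/5380000000 = 5.94796e-05 ms.
Per-hop propagation t_prop = 200000/194000000 = 1.03093 ms.
Pipeline fill: first packet needs 2·t_tx to clear all hops; remaining 95 packets each add one t_tx.
Total = (2+96-1)·t_tx + 2·t_prop = 97·5.94796e-05 + 2·1.03093 = 2.068 ms.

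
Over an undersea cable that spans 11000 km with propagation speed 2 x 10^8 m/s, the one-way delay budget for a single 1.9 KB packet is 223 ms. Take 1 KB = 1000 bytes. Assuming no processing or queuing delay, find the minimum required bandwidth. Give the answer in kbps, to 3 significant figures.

L = 15200 bits.
Propagation delay = 11000000 / 200000000 = 55 ms.
Transmission budget = 223 − 55 = 168 ms.
R ≥ L / t_tx = 15200 bits / 0.168 s = 90.5 kbps.

90.5 kbps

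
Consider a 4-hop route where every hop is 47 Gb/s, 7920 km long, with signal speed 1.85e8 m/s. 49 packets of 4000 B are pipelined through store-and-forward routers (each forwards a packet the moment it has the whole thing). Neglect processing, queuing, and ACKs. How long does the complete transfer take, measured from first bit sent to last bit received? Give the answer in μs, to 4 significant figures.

171300 μs

Per-hop transmission t_tx = L/R = 32000/47000000000 = 0.680851 μs.
Per-hop propagation t_prop = 7920000/185000000 = 42810.8 μs.
Pipeline fill: first packet needs 4·t_tx to clear all hops; remaining 48 packets each add one t_tx.
Total = (4+49-1)·t_tx + 4·t_prop = 52·0.680851 + 4·42810.8 = 171300 μs.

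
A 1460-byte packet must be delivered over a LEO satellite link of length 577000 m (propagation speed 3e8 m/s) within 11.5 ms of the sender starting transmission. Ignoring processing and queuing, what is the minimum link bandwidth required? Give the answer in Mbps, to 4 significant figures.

1.220 Mbps

L = 11680 bits.
Propagation delay = 577000 / 300000000 = 1.92333 ms.
Transmission budget = 11.5 − 1.92333 = 9.57667 ms.
R ≥ L / t_tx = 11680 bits / 0.00957667 s = 1.220 Mbps.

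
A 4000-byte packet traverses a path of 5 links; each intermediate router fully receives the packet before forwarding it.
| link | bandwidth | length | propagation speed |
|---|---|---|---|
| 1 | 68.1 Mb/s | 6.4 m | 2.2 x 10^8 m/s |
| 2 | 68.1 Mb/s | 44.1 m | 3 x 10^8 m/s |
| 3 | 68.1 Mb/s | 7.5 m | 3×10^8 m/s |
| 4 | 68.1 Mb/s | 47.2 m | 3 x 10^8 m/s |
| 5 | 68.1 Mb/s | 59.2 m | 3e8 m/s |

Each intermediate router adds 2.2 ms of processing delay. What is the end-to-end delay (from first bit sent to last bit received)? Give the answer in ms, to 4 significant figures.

11.15 ms

L = 4000 × 8 = 32000 bits.
Transmission delay per hop = L/R = 32000/68100000 = 0.469897 ms; 5 hops → 2.34949 ms.
Propagation delays (d/s per hop): 2.90909e-05, 0.000147, 2.5e-05, 0.000157333, 0.000197333 ms; sum = 0.000555758 ms.
Processing at 4 router(s): 4 × 2.2 ms = 8.8 ms.
End-to-end = 11.15 ms.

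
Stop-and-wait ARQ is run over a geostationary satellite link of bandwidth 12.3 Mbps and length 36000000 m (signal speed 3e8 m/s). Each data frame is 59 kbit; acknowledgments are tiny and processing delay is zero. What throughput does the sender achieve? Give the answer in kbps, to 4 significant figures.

241.0 kbps

t_tx = L/R = 59000/12300000 = 0.00479675 s.
t_prop = 36000000/300000000 = 0.12 s; RTT = 0.24 s.
Cycle = t_tx + RTT = 0.244797 s.
Throughput = L / cycle = 59000 / 0.244797 = 241.0 kbps.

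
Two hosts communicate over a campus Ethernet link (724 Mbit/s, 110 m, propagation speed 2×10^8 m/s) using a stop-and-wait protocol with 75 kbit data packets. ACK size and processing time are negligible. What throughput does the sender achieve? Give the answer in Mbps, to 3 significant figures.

716 Mbps

t_tx = L/R = 75000/724000000 = 0.000103591 s.
t_prop = 110/200000000 = 5.5e-07 s; RTT = 1.1e-06 s.
Cycle = t_tx + RTT = 0.000104691 s.
Throughput = L / cycle = 75000 / 0.000104691 = 716 Mbps.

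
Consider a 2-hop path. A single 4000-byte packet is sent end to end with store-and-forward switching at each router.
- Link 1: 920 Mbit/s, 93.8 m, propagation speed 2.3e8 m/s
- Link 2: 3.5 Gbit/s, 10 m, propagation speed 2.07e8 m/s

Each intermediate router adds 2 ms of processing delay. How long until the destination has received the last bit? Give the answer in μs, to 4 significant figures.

L = 4000 × 8 = 32000 bits.
Transmission delays (L/R per hop): 34.7826, 9.14286 μs; sum = 43.9255 μs.
Propagation delays (d/s per hop): 0.407826, 0.0483092 μs; sum = 0.456135 μs.
Processing at 1 router(s): 1 × 2 ms = 2000 μs.
End-to-end = 2044 μs.

2044 μs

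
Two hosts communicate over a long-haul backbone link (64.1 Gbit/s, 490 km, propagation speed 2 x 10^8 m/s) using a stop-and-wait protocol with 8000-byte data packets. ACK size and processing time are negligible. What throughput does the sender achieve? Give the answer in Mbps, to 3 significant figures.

t_tx = L/R = 64000/6.41e+10 = 9.9844e-07 s.
t_prop = 490000/200000000 = 0.00245 s; RTT = 0.0049 s.
Cycle = t_tx + RTT = 0.004901 s.
Throughput = L / cycle = 64000 / 0.004901 = 13.1 Mbps.

13.1 Mbps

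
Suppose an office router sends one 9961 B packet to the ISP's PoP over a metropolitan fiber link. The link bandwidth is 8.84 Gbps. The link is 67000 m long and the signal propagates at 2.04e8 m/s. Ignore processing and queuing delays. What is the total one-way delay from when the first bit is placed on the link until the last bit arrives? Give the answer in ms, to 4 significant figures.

0.3374 ms

L = 9961 × 8 = 79688 bits.
Transmission delay = L/R = 79688 / 8840000000 = 0.00901448 ms.
Propagation delay = d/s = 67000 m / 204000000 m/s = 0.328431 ms.
Total = 0.3374 ms.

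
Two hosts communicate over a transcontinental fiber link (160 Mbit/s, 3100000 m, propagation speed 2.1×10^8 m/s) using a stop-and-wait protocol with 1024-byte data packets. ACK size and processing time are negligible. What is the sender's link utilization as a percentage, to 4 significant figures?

t_tx = L/R = 8192/160000000 = 5.12e-05 s.
t_prop = 3100000/210000000 = 0.0147619 s; RTT = 0.0295238 s.
Cycle = t_tx + RTT = 0.029575 s.
Utilization = t_tx / cycle = 5.12e-05/0.029575 = 0.1731 %.

0.1731 %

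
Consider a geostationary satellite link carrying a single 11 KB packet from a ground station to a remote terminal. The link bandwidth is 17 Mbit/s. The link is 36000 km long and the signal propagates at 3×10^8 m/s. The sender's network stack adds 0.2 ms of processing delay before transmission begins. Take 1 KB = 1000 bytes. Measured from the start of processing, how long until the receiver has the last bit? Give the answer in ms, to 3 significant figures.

125 ms

L = 88000 bits.
Transmission delay = L/R = 88000 / 17000000 = 5.17647 ms.
Propagation delay = d/s = 36000000 m / 300000000 m/s = 120 ms.
Plus processing delay 0.2 ms = 0.2 ms.
Total = 125 ms.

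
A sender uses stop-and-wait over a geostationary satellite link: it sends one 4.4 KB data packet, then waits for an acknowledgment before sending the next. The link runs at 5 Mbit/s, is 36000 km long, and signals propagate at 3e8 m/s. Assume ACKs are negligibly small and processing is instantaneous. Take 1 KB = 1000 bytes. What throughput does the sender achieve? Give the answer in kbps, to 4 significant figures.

142.5 kbps

t_tx = L/R = 35200/5000000 = 0.00704 s.
t_prop = 36000000/300000000 = 0.12 s; RTT = 0.24 s.
Cycle = t_tx + RTT = 0.24704 s.
Throughput = L / cycle = 35200 / 0.24704 = 142.5 kbps.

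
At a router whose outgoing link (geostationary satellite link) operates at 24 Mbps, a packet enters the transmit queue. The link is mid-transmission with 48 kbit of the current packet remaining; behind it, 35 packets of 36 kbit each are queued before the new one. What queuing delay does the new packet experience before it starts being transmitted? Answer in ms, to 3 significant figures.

54.5 ms

Each queued packet: L/R = 36000/24000000 = 1.5 ms.
35 queued → 52.5 ms.
Plus remaining 48000 bits of current packet: 2 ms.
Queuing delay = 54.5 ms.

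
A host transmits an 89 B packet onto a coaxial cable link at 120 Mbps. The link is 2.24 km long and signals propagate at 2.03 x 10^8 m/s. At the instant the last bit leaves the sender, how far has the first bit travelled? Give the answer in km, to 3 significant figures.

1.20 km

t_tx = L/R = 712/120000000 = 5.93333e-06 s.
Distance = s × t_tx = 2.03e+08 × 5.93333e-06 = 1.20 km.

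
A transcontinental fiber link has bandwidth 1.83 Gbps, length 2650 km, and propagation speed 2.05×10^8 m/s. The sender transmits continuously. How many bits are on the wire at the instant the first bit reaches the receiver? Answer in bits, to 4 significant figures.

23660000 bits

Propagation delay = 2650000 / 2.05e+08 = 0.0129268 s.
BDP = R × t_prop = 1830000000 × 0.0129268 = 23656100 bits.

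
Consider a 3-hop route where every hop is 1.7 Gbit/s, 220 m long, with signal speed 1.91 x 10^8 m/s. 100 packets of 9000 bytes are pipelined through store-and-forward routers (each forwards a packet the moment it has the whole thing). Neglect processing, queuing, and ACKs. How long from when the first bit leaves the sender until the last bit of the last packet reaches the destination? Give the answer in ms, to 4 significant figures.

Per-hop transmission t_tx = L/R = 72000/1700000000 = 0.0423529 ms.
Per-hop propagation t_prop = 220/191000000 = 0.00115183 ms.
Pipeline fill: first packet needs 3·t_tx to clear all hops; remaining 99 packets each add one t_tx.
Total = (3+100-1)·t_tx + 3·t_prop = 102·0.0423529 + 3·0.00115183 = 4.323 ms.

4.323 ms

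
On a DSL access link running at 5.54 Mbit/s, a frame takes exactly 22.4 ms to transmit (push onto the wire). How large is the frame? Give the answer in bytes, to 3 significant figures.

L = R × t_tx = 5540000 b/s × 0.0224 s = 124096 bits.
In bytes: 124096 / 8 = 15500 bytes.

15500 bytes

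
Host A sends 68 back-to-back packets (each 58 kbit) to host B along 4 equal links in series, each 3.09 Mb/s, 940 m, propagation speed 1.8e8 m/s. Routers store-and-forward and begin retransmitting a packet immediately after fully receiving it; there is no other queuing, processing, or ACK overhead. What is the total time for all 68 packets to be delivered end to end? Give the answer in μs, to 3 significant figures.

1330000 μs

Per-hop transmission t_tx = L/R = 58000/3090000 = 18770.2 μs.
Per-hop propagation t_prop = 940/180000000 = 5.22222 μs.
Pipeline fill: first packet needs 4·t_tx to clear all hops; remaining 67 packets each add one t_tx.
Total = (4+68-1)·t_tx + 4·t_prop = 71·18770.2 + 4·5.22222 = 1330000 μs.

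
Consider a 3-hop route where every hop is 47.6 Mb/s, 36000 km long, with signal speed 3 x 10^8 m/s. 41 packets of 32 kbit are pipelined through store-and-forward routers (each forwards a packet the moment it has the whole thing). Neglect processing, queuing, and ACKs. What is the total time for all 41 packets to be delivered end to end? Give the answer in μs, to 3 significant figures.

Per-hop transmission t_tx = L/R = 32000/47600000 = 672.269 μs.
Per-hop propagation t_prop = 36000000/300000000 = 120000 μs.
Pipeline fill: first packet needs 3·t_tx to clear all hops; remaining 40 packets each add one t_tx.
Total = (3+41-1)·t_tx + 3·t_prop = 43·672.269 + 3·120000 = 389000 μs.

389000 μs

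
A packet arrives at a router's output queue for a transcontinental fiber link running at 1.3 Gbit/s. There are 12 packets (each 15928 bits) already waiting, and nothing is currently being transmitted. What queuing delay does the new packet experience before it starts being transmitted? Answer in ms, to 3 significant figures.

Each queued packet: L/R = 15928/1300000000 = 0.0122523 ms.
12 queued → 0.147028 ms.
Queuing delay = 0.147 ms.

0.147 ms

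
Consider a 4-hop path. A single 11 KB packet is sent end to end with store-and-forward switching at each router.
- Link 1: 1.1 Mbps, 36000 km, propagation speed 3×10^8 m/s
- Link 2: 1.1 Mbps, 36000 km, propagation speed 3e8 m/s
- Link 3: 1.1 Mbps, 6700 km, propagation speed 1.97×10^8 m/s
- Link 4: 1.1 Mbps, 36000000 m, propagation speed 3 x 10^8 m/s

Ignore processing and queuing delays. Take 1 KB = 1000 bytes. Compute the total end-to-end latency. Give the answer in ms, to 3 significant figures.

714 ms

L = 88000 bits.
Transmission delay per hop = L/R = 88000/1100000 = 80 ms; 4 hops → 320 ms.
Propagation delays (d/s per hop): 120, 120, 34.0102, 120 ms; sum = 394.01 ms.
End-to-end = 714 ms.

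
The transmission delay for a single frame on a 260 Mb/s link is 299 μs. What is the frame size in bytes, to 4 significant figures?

L = R × t_tx = 260000000 b/s × 0.000299 s = 77740 bits.
In bytes: 77740 / 8 = 9718 bytes.

9718 bytes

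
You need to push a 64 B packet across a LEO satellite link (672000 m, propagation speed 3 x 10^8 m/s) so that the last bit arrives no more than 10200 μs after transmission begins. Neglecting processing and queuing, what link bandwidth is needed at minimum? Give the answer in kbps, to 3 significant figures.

L = 512 bits.
Propagation delay = 672000 / 300000000 = 2240 μs.
Transmission budget = 10200 − 2240 = 7960 μs.
R ≥ L / t_tx = 512 bits / 0.00796 s = 64.3 kbps.

64.3 kbps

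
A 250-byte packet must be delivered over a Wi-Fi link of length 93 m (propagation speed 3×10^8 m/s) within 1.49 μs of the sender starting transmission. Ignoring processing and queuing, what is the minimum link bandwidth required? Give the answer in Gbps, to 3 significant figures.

L = 2000 bits.
Propagation delay = 93 / 300000000 = 0.31 μs.
Transmission budget = 1.49 − 0.31 = 1.18 μs.
R ≥ L / t_tx = 2000 bits / 1.18e-06 s = 1.69 Gbps.

1.69 Gbps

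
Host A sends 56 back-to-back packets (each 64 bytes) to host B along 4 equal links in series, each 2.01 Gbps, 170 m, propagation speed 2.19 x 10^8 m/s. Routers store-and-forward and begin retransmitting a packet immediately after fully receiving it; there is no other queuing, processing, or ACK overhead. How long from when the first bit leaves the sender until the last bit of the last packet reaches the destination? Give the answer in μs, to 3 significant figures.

Per-hop transmission t_tx = L/R = 512/2.01e+09 = 0.254726 μs.
Per-hop propagation t_prop = 170/219000000 = 0.776256 μs.
Pipeline fill: first packet needs 4·t_tx to clear all hops; remaining 55 packets each add one t_tx.
Total = (4+56-1)·t_tx + 4·t_prop = 59·0.254726 + 4·0.776256 = 18.1 μs.

18.1 μs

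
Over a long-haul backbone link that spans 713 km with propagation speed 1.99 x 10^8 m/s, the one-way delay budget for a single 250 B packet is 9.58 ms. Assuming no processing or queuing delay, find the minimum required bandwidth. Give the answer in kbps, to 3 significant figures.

L = 2000 bits.
Propagation delay = 713000 / 199000000 = 3.58291 ms.
Transmission budget = 9.58 − 3.58291 = 5.99709 ms.
R ≥ L / t_tx = 2000 bits / 0.00599709 s = 333 kbps.

333 kbps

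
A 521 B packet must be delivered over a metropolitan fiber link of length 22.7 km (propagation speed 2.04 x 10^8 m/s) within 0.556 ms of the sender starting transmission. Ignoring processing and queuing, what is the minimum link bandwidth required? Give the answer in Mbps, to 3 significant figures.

L = 4168 bits.
Propagation delay = 22700 / 204000000 = 0.111275 ms.
Transmission budget = 0.556 − 0.111275 = 0.444725 ms.
R ≥ L / t_tx = 4168 bits / 0.000444725 s = 9.37 Mbps.

9.37 Mbps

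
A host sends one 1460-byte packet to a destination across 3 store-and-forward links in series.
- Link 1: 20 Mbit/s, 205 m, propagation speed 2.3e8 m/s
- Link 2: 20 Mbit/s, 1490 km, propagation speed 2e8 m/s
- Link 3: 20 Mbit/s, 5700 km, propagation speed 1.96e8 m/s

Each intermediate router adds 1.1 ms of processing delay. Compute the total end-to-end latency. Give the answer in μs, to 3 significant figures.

40500 μs

L = 1460 × 8 = 11680 bits.
Transmission delay per hop = L/R = 11680/20000000 = 584 μs; 3 hops → 1752 μs.
Propagation delays (d/s per hop): 0.891304, 7450, 29081.6 μs; sum = 36532.5 μs.
Processing at 2 router(s): 2 × 1.1 ms = 2200 μs.
End-to-end = 40500 μs.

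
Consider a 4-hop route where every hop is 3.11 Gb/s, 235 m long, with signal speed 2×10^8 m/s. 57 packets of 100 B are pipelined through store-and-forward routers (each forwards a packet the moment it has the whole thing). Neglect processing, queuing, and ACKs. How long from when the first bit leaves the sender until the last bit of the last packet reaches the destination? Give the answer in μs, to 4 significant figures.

20.13 μs

Per-hop transmission t_tx = L/R = 800/3110000000 = 0.257235 μs.
Per-hop propagation t_prop = 235/200000000 = 1.175 μs.
Pipeline fill: first packet needs 4·t_tx to clear all hops; remaining 56 packets each add one t_tx.
Total = (4+57-1)·t_tx + 4·t_prop = 60·0.257235 + 4·1.175 = 20.13 μs.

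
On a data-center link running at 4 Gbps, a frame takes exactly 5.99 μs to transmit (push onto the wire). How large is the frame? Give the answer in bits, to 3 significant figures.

L = R × t_tx = 4000000000 b/s × 5.99e-06 s = 23960 bits.

24000 bits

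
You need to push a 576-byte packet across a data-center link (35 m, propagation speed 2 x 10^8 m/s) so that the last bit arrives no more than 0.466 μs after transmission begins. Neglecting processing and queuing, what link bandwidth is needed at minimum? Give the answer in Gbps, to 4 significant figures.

L = 4608 bits.
Propagation delay = 35 / 200000000 = 0.175 μs.
Transmission budget = 0.466 − 0.175 = 0.291 μs.
R ≥ L / t_tx = 4608 bits / 2.91e-07 s = 15.84 Gbps.

15.84 Gbps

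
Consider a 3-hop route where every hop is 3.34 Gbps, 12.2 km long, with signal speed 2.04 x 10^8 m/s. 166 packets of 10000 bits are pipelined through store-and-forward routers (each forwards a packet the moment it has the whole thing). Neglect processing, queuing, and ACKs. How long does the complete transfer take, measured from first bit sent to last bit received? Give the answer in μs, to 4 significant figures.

682.4 μs

Per-hop transmission t_tx = L/R = 10000/3340000000 = 2.99401 μs.
Per-hop propagation t_prop = 12200/204000000 = 59.8039 μs.
Pipeline fill: first packet needs 3·t_tx to clear all hops; remaining 165 packets each add one t_tx.
Total = (3+166-1)·t_tx + 3·t_prop = 168·2.99401 + 3·59.8039 = 682.4 μs.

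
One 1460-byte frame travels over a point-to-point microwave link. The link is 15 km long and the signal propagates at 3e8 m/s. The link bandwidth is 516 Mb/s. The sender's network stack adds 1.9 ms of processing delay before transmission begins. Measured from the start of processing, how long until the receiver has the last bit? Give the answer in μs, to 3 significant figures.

1970 μs

L = 1460 × 8 = 11680 bits.
Transmission delay = L/R = 11680 / 516000000 = 22.6357 μs.
Propagation delay = d/s = 15000 m / 300000000 m/s = 50 μs.
Plus processing delay 1.9 ms = 1900 μs.
Total = 1970 μs.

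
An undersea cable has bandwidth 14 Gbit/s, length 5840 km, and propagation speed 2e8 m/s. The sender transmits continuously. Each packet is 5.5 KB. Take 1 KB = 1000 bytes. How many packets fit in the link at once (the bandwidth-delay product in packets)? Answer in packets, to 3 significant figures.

Propagation delay = 5840000 / 200000000 = 0.0292 s.
BDP = R × t_prop = 14000000000 × 0.0292 = 408800000 bits.
In packets of 44000 bits: 9290 packets.

9290 packets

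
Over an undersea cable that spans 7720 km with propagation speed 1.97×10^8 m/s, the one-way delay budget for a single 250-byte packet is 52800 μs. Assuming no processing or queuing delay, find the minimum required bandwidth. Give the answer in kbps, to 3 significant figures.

147 kbps

L = 2000 bits.
Propagation delay = 7720000 / 197000000 = 39187.8 μs.
Transmission budget = 52800 − 39187.8 = 13612.2 μs.
R ≥ L / t_tx = 2000 bits / 0.0136122 s = 147 kbps.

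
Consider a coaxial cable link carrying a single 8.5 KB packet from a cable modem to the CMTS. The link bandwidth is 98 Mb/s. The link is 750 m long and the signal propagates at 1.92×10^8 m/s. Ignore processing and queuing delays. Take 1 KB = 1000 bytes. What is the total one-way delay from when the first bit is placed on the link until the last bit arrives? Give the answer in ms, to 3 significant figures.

L = 68000 bits.
Transmission delay = L/R = 68000 / 98000000 = 0.693878 ms.
Propagation delay = d/s = 750 m / 192000000 m/s = 0.00390625 ms.
Total = 0.698 ms.

0.698 ms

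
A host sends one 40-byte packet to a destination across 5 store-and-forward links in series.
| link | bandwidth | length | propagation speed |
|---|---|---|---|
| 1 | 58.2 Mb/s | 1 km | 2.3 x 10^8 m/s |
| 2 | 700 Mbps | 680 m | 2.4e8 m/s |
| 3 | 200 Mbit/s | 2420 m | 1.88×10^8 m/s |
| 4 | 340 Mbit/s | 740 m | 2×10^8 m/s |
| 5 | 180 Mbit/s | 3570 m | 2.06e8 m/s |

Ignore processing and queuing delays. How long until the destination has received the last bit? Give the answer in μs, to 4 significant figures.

L = 40 × 8 = 320 bits.
Transmission delays (L/R per hop): 5.49828, 0.457143, 1.6, 0.941176, 1.77778 μs; sum = 10.2744 μs.
Propagation delays (d/s per hop): 4.34783, 2.83333, 12.8723, 3.7, 17.3301 μs; sum = 41.0836 μs.
End-to-end = 51.36 μs.

51.36 μs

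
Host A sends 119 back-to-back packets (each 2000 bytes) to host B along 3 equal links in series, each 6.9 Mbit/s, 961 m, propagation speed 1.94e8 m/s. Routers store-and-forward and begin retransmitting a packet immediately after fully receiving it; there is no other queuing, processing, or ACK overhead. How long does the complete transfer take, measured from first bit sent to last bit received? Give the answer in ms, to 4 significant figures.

280.6 ms

Per-hop transmission t_tx = L/R = 16000/6900000 = 2.31884 ms.
Per-hop propagation t_prop = 961/194000000 = 0.00495361 ms.
Pipeline fill: first packet needs 3·t_tx to clear all hops; remaining 118 packets each add one t_tx.
Total = (3+119-1)·t_tx + 3·t_prop = 121·2.31884 + 3·0.00495361 = 280.6 ms.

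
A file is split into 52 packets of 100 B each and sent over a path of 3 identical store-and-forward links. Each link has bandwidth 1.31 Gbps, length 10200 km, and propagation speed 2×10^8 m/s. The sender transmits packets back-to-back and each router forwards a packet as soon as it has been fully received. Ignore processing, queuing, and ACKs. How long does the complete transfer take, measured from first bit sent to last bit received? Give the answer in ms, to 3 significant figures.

153 ms

Per-hop transmission t_tx = L/R = 800/1310000000 = 0.000610687 ms.
Per-hop propagation t_prop = 10200000/200000000 = 51 ms.
Pipeline fill: first packet needs 3·t_tx to clear all hops; remaining 51 packets each add one t_tx.
Total = (3+52-1)·t_tx + 3·t_prop = 54·0.000610687 + 3·51 = 153 ms.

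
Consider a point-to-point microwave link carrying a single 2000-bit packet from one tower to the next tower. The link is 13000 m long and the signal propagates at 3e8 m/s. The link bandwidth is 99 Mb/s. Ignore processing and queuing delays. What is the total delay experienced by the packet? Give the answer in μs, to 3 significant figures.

Transmission delay = L/R = 2000 / 99000000 = 20.202 μs.
Propagation delay = d/s = 13000 m / 300000000 m/s = 43.3333 μs.
Total = 63.5 μs.

63.5 μs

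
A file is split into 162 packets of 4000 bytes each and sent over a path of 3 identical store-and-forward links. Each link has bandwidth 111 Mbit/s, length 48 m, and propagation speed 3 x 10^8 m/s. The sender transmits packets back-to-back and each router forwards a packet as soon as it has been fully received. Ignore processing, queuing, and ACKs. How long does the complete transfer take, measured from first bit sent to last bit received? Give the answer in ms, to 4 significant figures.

Per-hop transmission t_tx = L/R = 32000/111000000 = 0.288288 ms.
Per-hop propagation t_prop = 48/300000000 = 0.00016 ms.
Pipeline fill: first packet needs 3·t_tx to clear all hops; remaining 161 packets each add one t_tx.
Total = (3+162-1)·t_tx + 3·t_prop = 164·0.288288 + 3·0.00016 = 47.28 ms.

47.28 ms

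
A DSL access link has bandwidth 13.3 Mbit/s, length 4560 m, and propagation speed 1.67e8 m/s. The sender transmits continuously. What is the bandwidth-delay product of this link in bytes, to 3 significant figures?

Propagation delay = 4560 / 167000000 = 2.73054e-05 s.
BDP = R × t_prop = 13300000 × 2.73054e-05 = 363.162 bits.
In bytes: 363.162/8 = 45.4 bytes.

45.4 bytes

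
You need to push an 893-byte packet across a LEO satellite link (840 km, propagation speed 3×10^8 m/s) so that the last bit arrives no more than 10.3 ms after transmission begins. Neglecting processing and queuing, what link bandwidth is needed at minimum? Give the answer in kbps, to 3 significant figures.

953 kbps

L = 7144 bits.
Propagation delay = 840000 / 300000000 = 2.8 ms.
Transmission budget = 10.3 − 2.8 = 7.5 ms.
R ≥ L / t_tx = 7144 bits / 0.0075 s = 953 kbps.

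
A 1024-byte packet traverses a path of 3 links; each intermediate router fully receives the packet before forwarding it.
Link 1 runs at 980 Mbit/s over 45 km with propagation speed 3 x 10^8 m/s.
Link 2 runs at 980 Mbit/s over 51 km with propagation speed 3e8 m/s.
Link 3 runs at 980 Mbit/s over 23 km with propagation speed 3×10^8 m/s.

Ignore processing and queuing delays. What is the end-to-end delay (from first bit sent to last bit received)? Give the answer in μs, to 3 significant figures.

L = 1024 × 8 = 8192 bits.
Transmission delay per hop = L/R = 8192/980000000 = 8.35918 μs; 3 hops → 25.0776 μs.
Propagation delays (d/s per hop): 150, 170, 76.6667 μs; sum = 396.667 μs.
End-to-end = 422 μs.

422 μs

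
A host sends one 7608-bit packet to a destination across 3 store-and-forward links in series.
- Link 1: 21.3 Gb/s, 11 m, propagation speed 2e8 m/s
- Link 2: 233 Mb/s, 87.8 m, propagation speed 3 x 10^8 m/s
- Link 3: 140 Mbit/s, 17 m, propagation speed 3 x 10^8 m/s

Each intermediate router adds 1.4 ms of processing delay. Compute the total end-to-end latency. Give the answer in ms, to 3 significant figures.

2.89 ms

Transmission delays (L/R per hop): 0.000357183, 0.0326524, 0.0543429 ms; sum = 0.0873524 ms.
Propagation delays (d/s per hop): 5.5e-05, 0.000292667, 5.66667e-05 ms; sum = 0.000404333 ms.
Processing at 2 router(s): 2 × 1.4 ms = 2.8 ms.
End-to-end = 2.89 ms.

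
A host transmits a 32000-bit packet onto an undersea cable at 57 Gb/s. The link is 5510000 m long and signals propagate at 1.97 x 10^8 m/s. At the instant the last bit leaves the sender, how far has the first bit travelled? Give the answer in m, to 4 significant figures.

110.6 m

t_tx = L/R = 32000/57000000000 = 5.61404e-07 s.
Distance = s × t_tx = 197000000 × 5.61404e-07 = 110.6 m.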